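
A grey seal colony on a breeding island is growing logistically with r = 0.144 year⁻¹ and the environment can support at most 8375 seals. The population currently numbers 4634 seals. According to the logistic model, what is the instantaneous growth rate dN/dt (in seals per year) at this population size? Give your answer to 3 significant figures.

298 seals per year

dN/dt = rN(1 − N/K) = 0.144 × 4634 × (1 − 4634/8375).
1 − 4634/8375 = 0.44669; dN/dt = 0.144 × 4634 × 0.44669 = 298.07.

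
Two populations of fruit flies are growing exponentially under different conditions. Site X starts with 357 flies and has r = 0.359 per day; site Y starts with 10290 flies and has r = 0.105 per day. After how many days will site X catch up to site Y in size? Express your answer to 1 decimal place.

13.2 days

Set 357·e^(0.359t) = 10290·e^(0.105t).
e^((0.359 − 0.105)t) = 10290/357 → e^(0.254·t) = 28.824.
0.254·t = ln(28.824) = 3.3612, so t = 3.3612/0.254 = 13.233.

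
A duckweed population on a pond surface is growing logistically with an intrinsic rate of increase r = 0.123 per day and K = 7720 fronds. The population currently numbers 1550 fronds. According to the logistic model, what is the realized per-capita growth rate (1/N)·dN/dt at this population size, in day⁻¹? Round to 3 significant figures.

0.0983 per day

(1/N)·dN/dt = r(1 − N/K) = 0.123 × (1 − 1550/7720).
= 0.123 × 0.79922 = 0.098304.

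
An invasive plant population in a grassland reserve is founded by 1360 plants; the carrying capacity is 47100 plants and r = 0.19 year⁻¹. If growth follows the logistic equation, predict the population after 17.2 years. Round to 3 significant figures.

A = (K − N₀)/N₀ = (47100 − 1360)/1360 = 33.632.
N(t) = K/(1 + A·e^(−rt)) = 47100/(1 + 33.632×e^(−0.19×17.2)).
e^(−3.268) = 0.038083; denominator = 1 + 33.632×0.038083 = 2.2808.
N = 47100/2.2808 = 20650.6.

20700 plants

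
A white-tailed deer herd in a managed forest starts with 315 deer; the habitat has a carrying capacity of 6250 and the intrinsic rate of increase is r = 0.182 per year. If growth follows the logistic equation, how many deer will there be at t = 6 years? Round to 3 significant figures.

854 deer

A = (K − N₀)/N₀ = (6250 − 315)/315 = 18.841.
N(t) = K/(1 + A·e^(−rt)) = 6250/(1 + 18.841×e^(−0.182×6)).
e^(−1.092) = 0.33554; denominator = 1 + 18.841×0.33554 = 7.3221.
N = 6250/7.3221 = 853.582.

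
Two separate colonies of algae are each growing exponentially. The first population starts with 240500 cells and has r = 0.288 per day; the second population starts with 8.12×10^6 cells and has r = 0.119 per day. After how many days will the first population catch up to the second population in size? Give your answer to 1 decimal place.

Set 240500·e^(0.288t) = 8.12×10^6·e^(0.119t).
e^((0.288 − 0.119)t) = 8.12×10^6/240500 → e^(0.169·t) = 33.763.
0.169·t = ln(33.763) = 3.5194, so t = 3.5194/0.169 = 20.825.

20.8 days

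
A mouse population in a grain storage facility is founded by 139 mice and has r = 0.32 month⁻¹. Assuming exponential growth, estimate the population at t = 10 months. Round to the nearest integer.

3410 mice

N(t) = N₀·e^(rt) = 139 × e^(0.32×10) = 139 × e^3.2.
e^3.2 ≈ 24.533, so N ≈ 139 × 24.533 = 3410.02.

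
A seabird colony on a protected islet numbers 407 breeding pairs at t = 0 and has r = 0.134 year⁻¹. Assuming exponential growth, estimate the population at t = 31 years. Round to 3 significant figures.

N(t) = N₀·e^(rt) = 407 × e^(0.134×31) = 407 × e^4.154.
e^4.154 ≈ 63.688, so N ≈ 407 × 63.688 = 25921.1.

25900 breeding pairs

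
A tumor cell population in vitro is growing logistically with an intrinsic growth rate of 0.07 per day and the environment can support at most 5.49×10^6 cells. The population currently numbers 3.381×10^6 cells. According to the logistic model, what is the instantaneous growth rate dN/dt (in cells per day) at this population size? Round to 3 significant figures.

dN/dt = rN(1 − N/K) = 0.07 × 3.381×10^6 × (1 − 3.381×10^6/5.49×10^6).
1 − 3.381×10^6/5.49×10^6 = 0.38415; dN/dt = 0.07 × 3.381×10^6 × 0.38415 = 90917.

90900 cells per day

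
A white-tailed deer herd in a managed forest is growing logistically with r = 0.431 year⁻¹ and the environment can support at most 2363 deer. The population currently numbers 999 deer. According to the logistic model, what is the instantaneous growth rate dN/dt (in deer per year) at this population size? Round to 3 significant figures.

dN/dt = rN(1 − N/K) = 0.431 × 999 × (1 − 999/2363).
1 − 999/2363 = 0.57723; dN/dt = 0.431 × 999 × 0.57723 = 248.54.

249 deer per year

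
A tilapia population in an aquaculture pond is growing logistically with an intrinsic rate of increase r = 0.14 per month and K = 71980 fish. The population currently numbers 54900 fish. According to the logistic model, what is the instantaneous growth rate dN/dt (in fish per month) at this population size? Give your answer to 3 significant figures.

dN/dt = rN(1 − N/K) = 0.14 × 54900 × (1 − 54900/71980).
1 − 54900/71980 = 0.23729; dN/dt = 0.14 × 54900 × 0.23729 = 1823.8.

1820 fish per month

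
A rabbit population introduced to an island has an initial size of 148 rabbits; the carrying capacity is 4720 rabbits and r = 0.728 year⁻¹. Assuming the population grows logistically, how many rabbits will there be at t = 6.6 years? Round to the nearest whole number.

3767 rabbits

A = (K − N₀)/N₀ = (4720 − 148)/148 = 30.892.
N(t) = K/(1 + A·e^(−rt)) = 4720/(1 + 30.892×e^(−0.728×6.6)).
e^(−4.805) = 0.0081903; denominator = 1 + 30.892×0.0081903 = 1.253.
N = 4720/1.253 = 3766.91.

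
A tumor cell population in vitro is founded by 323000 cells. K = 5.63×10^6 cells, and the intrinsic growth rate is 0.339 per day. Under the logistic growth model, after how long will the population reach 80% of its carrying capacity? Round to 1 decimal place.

12.3 days

A = (K − N₀)/N₀ = (5.63×10^6 − 323000)/323000 = 16.43.
Solve 5.63×10^6/(1 + 16.43·e^(−0.339t)) = 4.504×10^6: 1 + 16.43·e^(−0.339t) = 1.25, so e^(−0.339t) = 0.0152158.
−0.339·t = ln(0.0152158) = -4.1854, so t = 4.1854/0.339 = 12.346.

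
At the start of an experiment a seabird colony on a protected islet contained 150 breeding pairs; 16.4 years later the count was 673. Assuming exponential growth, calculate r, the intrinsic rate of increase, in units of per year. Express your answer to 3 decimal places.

0.092 per year

From N(t) = N₀·e^(rt): e^(r·16.4) = 673/150 = 4.4867.
r·16.4 = ln(4.4867) = 1.5011, so r = 1.5011/16.4 = 0.091531.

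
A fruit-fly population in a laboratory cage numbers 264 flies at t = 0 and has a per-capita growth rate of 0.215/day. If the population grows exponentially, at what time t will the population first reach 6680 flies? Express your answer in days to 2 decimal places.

15.03 days

Set N₀·e^(rt) = 6680: e^(0.215·t) = 6680/264 = 25.303.
0.215·t = ln(25.303) = 3.2309, so t = 3.2309/0.215 = 15.028.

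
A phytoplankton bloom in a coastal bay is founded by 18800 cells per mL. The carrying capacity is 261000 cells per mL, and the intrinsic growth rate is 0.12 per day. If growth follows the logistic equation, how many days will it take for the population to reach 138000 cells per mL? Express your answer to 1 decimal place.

A = (K − N₀)/N₀ = (261000 − 18800)/18800 = 12.883.
Solve 261000/(1 + 12.883·e^(−0.12t)) = 138000: 1 + 12.883·e^(−0.12t) = 1.8913, so e^(−0.12t) = 0.0691846.
−0.12·t = ln(0.0691846) = -2.671, so t = 2.671/0.12 = 22.258.

22.3 days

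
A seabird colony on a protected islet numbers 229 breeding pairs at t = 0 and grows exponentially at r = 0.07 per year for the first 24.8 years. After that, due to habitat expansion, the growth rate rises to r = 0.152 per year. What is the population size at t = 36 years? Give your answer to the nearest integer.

7130 breeding pairs

Phase 1: N(24.8) = 229·e^(0.07×24.8) = 229·e^1.736 = 1299.48.
Phase 2 runs for 36 − 24.8 = 11.2 years at r = 0.152.
N(36) = 1299.48·e^(0.152×11.2) = 1299.48·e^1.702 = 7130.4.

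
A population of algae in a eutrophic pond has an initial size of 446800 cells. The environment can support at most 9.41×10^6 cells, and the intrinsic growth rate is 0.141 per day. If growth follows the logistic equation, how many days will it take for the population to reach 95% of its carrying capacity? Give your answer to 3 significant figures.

42.2 days

A = (K − N₀)/N₀ = (9.41×10^6 − 446800)/446800 = 20.061.
Solve 9.41×10^6/(1 + 20.061·e^(−0.141t)) = 8.9395×10^6: 1 + 20.061·e^(−0.141t) = 1.0526, so e^(−0.141t) = 0.00262359.
−0.141·t = ln(0.00262359) = -5.9432, so t = 5.9432/0.141 = 42.15.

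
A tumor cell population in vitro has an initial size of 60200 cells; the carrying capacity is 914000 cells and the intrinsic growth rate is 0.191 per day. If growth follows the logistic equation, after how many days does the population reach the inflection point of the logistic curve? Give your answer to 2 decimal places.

13.88 days

Logistic growth is fastest at N = K/2 = 457000.
A = (K − N₀)/N₀ = 14.183. Set K/(1 + A·e^(−rt)) = K/2 → A·e^(−rt) = 1.
e^(−0.191t) = 1/14.183 = 0.0705083, so t = ln(14.183)/0.191 = 2.652/0.191 = 13.885.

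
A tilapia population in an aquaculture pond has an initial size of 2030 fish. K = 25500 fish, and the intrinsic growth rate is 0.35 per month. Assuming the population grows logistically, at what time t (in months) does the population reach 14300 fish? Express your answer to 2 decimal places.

7.69 months

A = (K − N₀)/N₀ = (25500 − 2030)/2030 = 11.562.
Solve 25500/(1 + 11.562·e^(−0.35t)) = 14300: 1 + 11.562·e^(−0.35t) = 1.7832, so e^(−0.35t) = 0.0677431.
−0.35·t = ln(0.0677431) = -2.692, so t = 2.692/0.35 = 7.6915.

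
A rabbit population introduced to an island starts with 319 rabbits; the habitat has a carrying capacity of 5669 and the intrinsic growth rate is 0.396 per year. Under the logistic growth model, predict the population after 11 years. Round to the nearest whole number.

A = (K − N₀)/N₀ = (5669 − 319)/319 = 16.771.
N(t) = K/(1 + A·e^(−rt)) = 5669/(1 + 16.771×e^(−0.396×11)).
e^(−4.356) = 0.01283; denominator = 1 + 16.771×0.01283 = 1.2152.
N = 5669/1.2152 = 4665.2.

4665 rabbits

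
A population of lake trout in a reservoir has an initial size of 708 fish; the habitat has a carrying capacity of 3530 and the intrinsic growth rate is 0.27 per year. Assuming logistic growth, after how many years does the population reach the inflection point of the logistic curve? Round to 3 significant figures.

5.12 years

Logistic growth is fastest at N = K/2 = 1765.
A = (K − N₀)/N₀ = 3.9859. Set K/(1 + A·e^(−rt)) = K/2 → A·e^(−rt) = 1.
e^(−0.27t) = 1/3.9859 = 0.250886, so t = ln(3.9859)/0.27 = 1.3828/0.27 = 5.1213.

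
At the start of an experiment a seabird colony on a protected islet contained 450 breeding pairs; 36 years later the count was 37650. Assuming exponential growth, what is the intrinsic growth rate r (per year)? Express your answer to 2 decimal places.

0.12 per year

From N(t) = N₀·e^(rt): e^(r·36) = 37650/450 = 83.667.
r·36 = ln(83.667) = 4.4268, so r = 4.4268/36 = 0.12297.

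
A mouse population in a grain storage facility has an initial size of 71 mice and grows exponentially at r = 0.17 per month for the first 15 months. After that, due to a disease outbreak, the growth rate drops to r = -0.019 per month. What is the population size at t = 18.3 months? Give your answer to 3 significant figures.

Phase 1: N(15) = 71·e^(0.17×15) = 71·e^2.55 = 909.304.
Phase 2 runs for 18.3 − 15 = 3.3 months at r = -0.019.
N(18.3) = 909.304·e^(-0.019×3.3) = 909.304·e^-0.0627 = 854.042.

854 mice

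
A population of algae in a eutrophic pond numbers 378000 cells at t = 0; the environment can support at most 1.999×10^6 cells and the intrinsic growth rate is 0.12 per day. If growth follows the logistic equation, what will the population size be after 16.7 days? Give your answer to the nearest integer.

A = (K − N₀)/N₀ = (1.999×10^6 − 378000)/378000 = 4.2884.
N(t) = K/(1 + A·e^(−rt)) = 1.999×10^6/(1 + 4.2884×e^(−0.12×16.7)).
e^(−2.004) = 0.1348; denominator = 1 + 4.2884×0.1348 = 1.578.
N = 1.999×10^6/1.578 = 1.266754×10^6.

1266754 cells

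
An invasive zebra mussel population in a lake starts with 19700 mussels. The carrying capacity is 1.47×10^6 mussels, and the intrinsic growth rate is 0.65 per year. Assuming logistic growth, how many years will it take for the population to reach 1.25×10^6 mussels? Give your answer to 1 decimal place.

A = (K − N₀)/N₀ = (1.47×10^6 − 19700)/19700 = 73.619.
Solve 1.47×10^6/(1 + 73.619·e^(−0.65t)) = 1.25×10^6: 1 + 73.619·e^(−0.65t) = 1.176, so e^(−0.65t) = 0.00239068.
−0.65·t = ln(0.00239068) = -6.0362, so t = 6.0362/0.65 = 9.2864.

9.3 years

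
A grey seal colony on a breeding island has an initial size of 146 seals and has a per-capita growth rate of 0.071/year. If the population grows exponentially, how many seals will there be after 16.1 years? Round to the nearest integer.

N(t) = N₀·e^(rt) = 146 × e^(0.071×16.1) = 146 × e^1.143.
e^1.143 ≈ 3.1365, so N ≈ 146 × 3.1365 = 457.926.

458 seals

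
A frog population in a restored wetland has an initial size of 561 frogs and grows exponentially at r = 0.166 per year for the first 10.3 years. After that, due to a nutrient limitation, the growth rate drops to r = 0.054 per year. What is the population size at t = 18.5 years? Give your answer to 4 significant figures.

4829 frogs

Phase 1: N(10.3) = 561·e^(0.166×10.3) = 561·e^1.71 = 3101.13.
Phase 2 runs for 18.5 − 10.3 = 8.2 years at r = 0.054.
N(18.5) = 3101.13·e^(0.054×8.2) = 3101.13·e^0.4428 = 4828.64.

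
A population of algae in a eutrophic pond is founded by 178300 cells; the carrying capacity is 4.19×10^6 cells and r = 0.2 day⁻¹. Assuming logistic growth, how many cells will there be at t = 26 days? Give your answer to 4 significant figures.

A = (K − N₀)/N₀ = (4.19×10^6 − 178300)/178300 = 22.5.
N(t) = K/(1 + A·e^(−rt)) = 4.19×10^6/(1 + 22.5×e^(−0.2×26)).
e^(−5.2) = 0.0055166; denominator = 1 + 22.5×0.0055166 = 1.1241.
N = 4.19×10^6/1.1241 = 3.727356×10^6.

3727000 cells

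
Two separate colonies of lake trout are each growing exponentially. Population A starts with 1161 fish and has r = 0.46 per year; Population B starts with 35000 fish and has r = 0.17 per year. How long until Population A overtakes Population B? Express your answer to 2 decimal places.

11.75 years

Set 1161·e^(0.46t) = 35000·e^(0.17t).
e^((0.46 − 0.17)t) = 35000/1161 → e^(0.29·t) = 30.146.
0.29·t = ln(30.146) = 3.4061, so t = 3.4061/0.29 = 11.745.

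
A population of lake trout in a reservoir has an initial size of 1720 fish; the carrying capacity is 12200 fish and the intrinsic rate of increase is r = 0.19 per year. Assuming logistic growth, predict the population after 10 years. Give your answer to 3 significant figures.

6380 fish

A = (K − N₀)/N₀ = (12200 − 1720)/1720 = 6.093.
N(t) = K/(1 + A·e^(−rt)) = 12200/(1 + 6.093×e^(−0.19×10)).
e^(−1.9) = 0.14957; denominator = 1 + 6.093×0.14957 = 1.9113.
N = 12200/1.9113 = 6383.01.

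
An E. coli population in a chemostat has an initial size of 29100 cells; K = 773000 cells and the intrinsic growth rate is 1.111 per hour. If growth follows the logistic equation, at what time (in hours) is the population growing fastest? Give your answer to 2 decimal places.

Logistic growth is fastest at N = K/2 = 386500.
A = (K − N₀)/N₀ = 25.564. Set K/(1 + A·e^(−rt)) = K/2 → A·e^(−rt) = 1.
e^(−1.111t) = 1/25.564 = 0.0391182, so t = ln(25.564)/1.111 = 3.2412/1.111 = 2.9173.

2.92 hours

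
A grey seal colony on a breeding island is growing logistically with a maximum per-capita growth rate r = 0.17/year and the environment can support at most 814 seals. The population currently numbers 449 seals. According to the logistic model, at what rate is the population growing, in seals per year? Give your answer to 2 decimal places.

34.23 seals per year

dN/dt = rN(1 − N/K) = 0.17 × 449 × (1 − 449/814).
1 − 449/814 = 0.4484; dN/dt = 0.17 × 449 × 0.4484 = 34.227.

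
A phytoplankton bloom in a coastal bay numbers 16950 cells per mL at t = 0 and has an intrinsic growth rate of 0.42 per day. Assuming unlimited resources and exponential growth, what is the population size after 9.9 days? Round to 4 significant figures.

1084000 cells per mL

N(t) = N₀·e^(rt) = 16950 × e^(0.42×9.9) = 16950 × e^4.158.
e^4.158 ≈ 63.944, so N ≈ 16950 × 63.944 = 1.083842×10^6.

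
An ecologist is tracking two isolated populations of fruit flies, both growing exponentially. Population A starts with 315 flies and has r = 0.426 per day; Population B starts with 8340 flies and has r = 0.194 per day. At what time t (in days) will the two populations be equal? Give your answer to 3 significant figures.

14.1 days

Set 315·e^(0.426t) = 8340·e^(0.194t).
e^((0.426 − 0.194)t) = 8340/315 → e^(0.232·t) = 26.476.
0.232·t = ln(26.476) = 3.2762, so t = 3.2762/0.232 = 14.122.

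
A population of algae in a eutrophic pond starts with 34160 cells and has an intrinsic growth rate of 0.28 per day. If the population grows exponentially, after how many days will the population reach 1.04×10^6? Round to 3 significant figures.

Set N₀·e^(rt) = 1.04×10^6: e^(0.28·t) = 1.04×10^6/34160 = 30.445.
0.28·t = ln(30.445) = 3.4159, so t = 3.4159/0.28 = 12.2.

12.2 days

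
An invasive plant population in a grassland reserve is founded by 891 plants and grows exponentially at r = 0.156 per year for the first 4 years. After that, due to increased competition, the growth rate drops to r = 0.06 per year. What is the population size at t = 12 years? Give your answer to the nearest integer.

2687 plants

Phase 1: N(4) = 891·e^(0.156×4) = 891·e^0.624 = 1662.94.
Phase 2 runs for 12 − 4 = 8 years at r = 0.06.
N(12) = 1662.94·e^(0.06×8) = 1662.94·e^0.48 = 2687.44.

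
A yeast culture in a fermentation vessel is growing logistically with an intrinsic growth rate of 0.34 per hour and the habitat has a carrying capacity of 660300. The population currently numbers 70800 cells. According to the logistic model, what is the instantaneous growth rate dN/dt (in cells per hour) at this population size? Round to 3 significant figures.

dN/dt = rN(1 − N/K) = 0.34 × 70800 × (1 − 70800/660300).
1 − 70800/660300 = 0.89278; dN/dt = 0.34 × 70800 × 0.89278 = 21491.

21500 cells per hour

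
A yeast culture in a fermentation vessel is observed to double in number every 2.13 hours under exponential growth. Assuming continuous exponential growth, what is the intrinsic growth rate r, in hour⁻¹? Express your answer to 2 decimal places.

r = ln(2)/t_d = 0.6931/2.13 = 0.32542.

0.33 per hour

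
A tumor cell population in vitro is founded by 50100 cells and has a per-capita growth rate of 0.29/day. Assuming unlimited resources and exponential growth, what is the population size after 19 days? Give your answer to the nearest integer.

N(t) = N₀·e^(rt) = 50100 × e^(0.29×19) = 50100 × e^5.51.
e^5.51 ≈ 247.15, so N ≈ 50100 × 247.15 = 1.238227×10^7.

12382271 cells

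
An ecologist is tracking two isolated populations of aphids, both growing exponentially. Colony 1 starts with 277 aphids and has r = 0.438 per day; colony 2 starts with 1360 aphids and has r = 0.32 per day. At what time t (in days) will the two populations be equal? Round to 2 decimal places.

Set 277·e^(0.438t) = 1360·e^(0.32t).
e^((0.438 − 0.32)t) = 1360/277 → e^(0.118·t) = 4.9097.
0.118·t = ln(4.9097) = 1.5912, so t = 1.5912/0.118 = 13.485.

13.48 days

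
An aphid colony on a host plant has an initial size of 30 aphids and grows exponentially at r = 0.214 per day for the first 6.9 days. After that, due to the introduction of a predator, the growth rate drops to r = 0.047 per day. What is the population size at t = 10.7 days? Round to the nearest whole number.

157 aphids

Phase 1: N(6.9) = 30·e^(0.214×6.9) = 30·e^1.477 = 131.341.
Phase 2 runs for 10.7 − 6.9 = 3.8 days at r = 0.047.
N(10.7) = 131.341·e^(0.047×3.8) = 131.341·e^0.1786 = 157.024.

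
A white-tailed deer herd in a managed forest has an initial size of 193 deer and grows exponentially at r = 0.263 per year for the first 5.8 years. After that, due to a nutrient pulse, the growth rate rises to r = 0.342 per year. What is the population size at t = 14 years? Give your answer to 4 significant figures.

14650 deer

Phase 1: N(5.8) = 193·e^(0.263×5.8) = 193·e^1.525 = 887.218.
Phase 2 runs for 14 − 5.8 = 8.2 years at r = 0.342.
N(14) = 887.218·e^(0.342×8.2) = 887.218·e^2.804 = 14654.3.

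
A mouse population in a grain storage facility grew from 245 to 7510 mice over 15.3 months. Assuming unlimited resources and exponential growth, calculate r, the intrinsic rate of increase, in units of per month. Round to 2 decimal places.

From N(t) = N₀·e^(rt): e^(r·15.3) = 7510/245 = 30.653.
r·15.3 = ln(30.653) = 3.4227, so r = 3.4227/15.3 = 0.22371.

0.22 per month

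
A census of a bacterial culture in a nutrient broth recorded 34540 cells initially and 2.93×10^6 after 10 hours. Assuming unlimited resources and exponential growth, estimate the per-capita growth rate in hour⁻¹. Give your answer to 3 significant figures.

From N(t) = N₀·e^(rt): e^(r·10) = 2.93×10^6/34540 = 84.829.
r·10 = ln(84.829) = 4.4406, so r = 4.4406/10 = 0.44406.

0.444 per hour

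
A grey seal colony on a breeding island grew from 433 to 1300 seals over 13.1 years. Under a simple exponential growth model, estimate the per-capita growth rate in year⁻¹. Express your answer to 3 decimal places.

From N(t) = N₀·e^(rt): e^(r·13.1) = 1300/433 = 3.0023.
r·13.1 = ln(3.0023) = 1.0994, so r = 1.0994/13.1 = 0.083922.

0.084 per year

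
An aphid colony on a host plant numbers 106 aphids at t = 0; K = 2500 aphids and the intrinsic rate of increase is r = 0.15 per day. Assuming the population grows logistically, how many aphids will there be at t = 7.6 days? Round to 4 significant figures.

304.0 aphids

A = (K − N₀)/N₀ = (2500 − 106)/106 = 22.585.
N(t) = K/(1 + A·e^(−rt)) = 2500/(1 + 22.585×e^(−0.15×7.6)).
e^(−1.14) = 0.31982; denominator = 1 + 22.585×0.31982 = 8.2231.
N = 2500/8.2231 = 304.022.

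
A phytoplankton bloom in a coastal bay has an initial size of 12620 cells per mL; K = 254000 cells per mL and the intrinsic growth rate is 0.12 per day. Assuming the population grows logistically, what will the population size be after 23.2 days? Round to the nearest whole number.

116414 cells per mL

A = (K − N₀)/N₀ = (254000 − 12620)/12620 = 19.127.
N(t) = K/(1 + A·e^(−rt)) = 254000/(1 + 19.127×e^(−0.12×23.2)).
e^(−2.784) = 0.061791; denominator = 1 + 19.127×0.061791 = 2.1819.
N = 254000/2.1819 = 116414.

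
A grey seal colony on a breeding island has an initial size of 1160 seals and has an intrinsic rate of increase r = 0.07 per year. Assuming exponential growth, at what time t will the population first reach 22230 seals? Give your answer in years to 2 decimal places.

42.19 years

Set N₀·e^(rt) = 22230: e^(0.07·t) = 22230/1160 = 19.164.
0.07·t = ln(19.164) = 2.953, so t = 2.953/0.07 = 42.186.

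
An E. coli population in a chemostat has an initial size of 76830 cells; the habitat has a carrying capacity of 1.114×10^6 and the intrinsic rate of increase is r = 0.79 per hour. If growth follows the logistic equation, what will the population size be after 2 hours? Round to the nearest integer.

294665 cells

A = (K − N₀)/N₀ = (1.114×10^6 − 76830)/76830 = 13.5.
N(t) = K/(1 + A·e^(−rt)) = 1.114×10^6/(1 + 13.5×e^(−0.79×2)).
e^(−1.58) = 0.20598; denominator = 1 + 13.5×0.20598 = 3.7806.
N = 1.114×10^6/3.7806 = 294665.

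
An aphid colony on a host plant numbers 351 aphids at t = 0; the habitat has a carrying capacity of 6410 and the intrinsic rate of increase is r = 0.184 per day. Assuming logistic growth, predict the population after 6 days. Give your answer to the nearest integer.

953 aphids

A = (K − N₀)/N₀ = (6410 − 351)/351 = 17.262.
N(t) = K/(1 + A·e^(−rt)) = 6410/(1 + 17.262×e^(−0.184×6)).
e^(−1.104) = 0.33154; denominator = 1 + 17.262×0.33154 = 6.7231.
N = 6410/6.7231 = 953.427.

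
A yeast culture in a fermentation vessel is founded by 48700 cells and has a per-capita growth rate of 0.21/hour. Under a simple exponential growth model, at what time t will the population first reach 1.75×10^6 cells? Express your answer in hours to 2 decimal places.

17.06 hours

Set N₀·e^(rt) = 1.75×10^6: e^(0.21·t) = 1.75×10^6/48700 = 35.934.
0.21·t = ln(35.934) = 3.5817, so t = 3.5817/0.21 = 17.056.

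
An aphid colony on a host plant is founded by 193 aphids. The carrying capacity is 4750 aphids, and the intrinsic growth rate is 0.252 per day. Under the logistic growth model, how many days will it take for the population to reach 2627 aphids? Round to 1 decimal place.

13.4 days

A = (K − N₀)/N₀ = (4750 − 193)/193 = 23.611.
Solve 4750/(1 + 23.611·e^(−0.252t)) = 2627: 1 + 23.611·e^(−0.252t) = 1.8081, so e^(−0.252t) = 0.034227.
−0.252·t = ln(0.034227) = -3.3747, so t = 3.3747/0.252 = 13.392.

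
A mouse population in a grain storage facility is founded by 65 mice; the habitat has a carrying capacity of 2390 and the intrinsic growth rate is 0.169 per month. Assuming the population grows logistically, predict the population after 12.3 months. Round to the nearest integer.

437 mice

A = (K − N₀)/N₀ = (2390 − 65)/65 = 35.769.
N(t) = K/(1 + A·e^(−rt)) = 2390/(1 + 35.769×e^(−0.169×12.3)).
e^(−2.079) = 0.12509; denominator = 1 + 35.769×0.12509 = 5.4745.
N = 2390/5.4745 = 436.572.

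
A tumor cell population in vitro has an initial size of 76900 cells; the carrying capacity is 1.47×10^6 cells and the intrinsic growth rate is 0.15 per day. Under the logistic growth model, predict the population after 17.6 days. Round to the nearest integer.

A = (K − N₀)/N₀ = (1.47×10^6 − 76900)/76900 = 18.116.
N(t) = K/(1 + A·e^(−rt)) = 1.47×10^6/(1 + 18.116×e^(−0.15×17.6)).
e^(−2.64) = 0.071361; denominator = 1 + 18.116×0.071361 = 2.2928.
N = 1.47×10^6/2.2928 = 641148.

641148 cells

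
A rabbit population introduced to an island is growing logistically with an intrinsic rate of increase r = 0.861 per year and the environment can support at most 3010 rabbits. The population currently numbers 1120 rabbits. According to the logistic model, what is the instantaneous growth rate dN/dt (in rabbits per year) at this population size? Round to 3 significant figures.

dN/dt = rN(1 − N/K) = 0.861 × 1120 × (1 − 1120/3010).
1 − 1120/3010 = 0.62791; dN/dt = 0.861 × 1120 × 0.62791 = 605.5.

606 rabbits per year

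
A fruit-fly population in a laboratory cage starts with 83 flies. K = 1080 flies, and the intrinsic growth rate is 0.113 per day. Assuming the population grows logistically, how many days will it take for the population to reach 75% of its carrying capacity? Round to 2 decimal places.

31.72 days

A = (K − N₀)/N₀ = (1080 − 83)/83 = 12.012.
Solve 1080/(1 + 12.012·e^(−0.113t)) = 810: 1 + 12.012·e^(−0.113t) = 1.3333, so e^(−0.113t) = 0.0277499.
−0.113·t = ln(0.0277499) = -3.5845, so t = 3.5845/0.113 = 31.721.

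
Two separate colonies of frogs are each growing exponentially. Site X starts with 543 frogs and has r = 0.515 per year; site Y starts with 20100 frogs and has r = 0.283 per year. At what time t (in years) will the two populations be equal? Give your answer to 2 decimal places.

15.57 years

Set 543·e^(0.515t) = 20100·e^(0.283t).
e^((0.515 − 0.283)t) = 20100/543 → e^(0.232·t) = 37.017.
0.232·t = ln(37.017) = 3.6114, so t = 3.6114/0.232 = 15.566.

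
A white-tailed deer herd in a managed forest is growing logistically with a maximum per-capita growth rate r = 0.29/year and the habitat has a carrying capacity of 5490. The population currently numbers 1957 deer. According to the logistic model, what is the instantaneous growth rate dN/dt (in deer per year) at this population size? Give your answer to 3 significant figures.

dN/dt = rN(1 − N/K) = 0.29 × 1957 × (1 − 1957/5490).
1 − 1957/5490 = 0.64353; dN/dt = 0.29 × 1957 × 0.64353 = 365.22.

365 deer per year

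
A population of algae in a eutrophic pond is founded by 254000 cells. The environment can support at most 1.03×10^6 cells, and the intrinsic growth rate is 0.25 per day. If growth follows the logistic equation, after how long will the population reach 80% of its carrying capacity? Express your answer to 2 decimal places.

A = (K − N₀)/N₀ = (1.03×10^6 − 254000)/254000 = 3.0551.
Solve 1.03×10^6/(1 + 3.0551·e^(−0.25t)) = 824000: 1 + 3.0551·e^(−0.25t) = 1.25, so e^(−0.25t) = 0.0818299.
−0.25·t = ln(0.0818299) = -2.5031, so t = 2.5031/0.25 = 10.012.

10.01 days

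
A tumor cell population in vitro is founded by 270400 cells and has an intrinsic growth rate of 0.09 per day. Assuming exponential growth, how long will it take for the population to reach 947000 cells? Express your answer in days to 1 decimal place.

13.9 days

Set N₀·e^(rt) = 947000: e^(0.09·t) = 947000/270400 = 3.5022.
0.09·t = ln(3.5022) = 1.2534, so t = 1.2534/0.09 = 13.927.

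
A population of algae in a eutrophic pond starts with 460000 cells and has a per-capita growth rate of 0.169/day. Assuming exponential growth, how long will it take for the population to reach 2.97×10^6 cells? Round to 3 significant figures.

Set N₀·e^(rt) = 2.97×10^6: e^(0.169·t) = 2.97×10^6/460000 = 6.4565.
0.169·t = ln(6.4565) = 1.8651, so t = 1.8651/0.169 = 11.036.

11.0 days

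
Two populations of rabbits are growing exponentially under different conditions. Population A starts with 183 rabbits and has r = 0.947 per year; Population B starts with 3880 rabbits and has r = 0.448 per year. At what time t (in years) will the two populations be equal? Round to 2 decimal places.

Set 183·e^(0.947t) = 3880·e^(0.448t).
e^((0.947 − 0.448)t) = 3880/183 → e^(0.499·t) = 21.202.
0.499·t = ln(21.202) = 3.0541, so t = 3.0541/0.499 = 6.1204.

6.12 years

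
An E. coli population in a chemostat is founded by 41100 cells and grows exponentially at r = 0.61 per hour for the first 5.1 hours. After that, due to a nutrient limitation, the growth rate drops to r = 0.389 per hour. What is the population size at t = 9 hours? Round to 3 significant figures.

Phase 1: N(5.1) = 41100·e^(0.61×5.1) = 41100·e^3.111 = 922427.
Phase 2 runs for 9 − 5.1 = 3.9 hours at r = 0.389.
N(9) = 922427·e^(0.389×3.9) = 922427·e^1.517 = 4.20533×10^6.

4210000 cells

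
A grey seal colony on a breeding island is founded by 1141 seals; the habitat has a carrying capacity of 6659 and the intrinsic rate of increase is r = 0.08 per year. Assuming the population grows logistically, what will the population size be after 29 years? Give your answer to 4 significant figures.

4514 seals

A = (K − N₀)/N₀ = (6659 − 1141)/1141 = 4.8361.
N(t) = K/(1 + A·e^(−rt)) = 6659/(1 + 4.8361×e^(−0.08×29)).
e^(−2.32) = 0.098274; denominator = 1 + 4.8361×0.098274 = 1.4753.
N = 6659/1.4753 = 4513.78.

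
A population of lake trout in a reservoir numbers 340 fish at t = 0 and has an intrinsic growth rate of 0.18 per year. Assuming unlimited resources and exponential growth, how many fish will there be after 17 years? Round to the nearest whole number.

N(t) = N₀·e^(rt) = 340 × e^(0.18×17) = 340 × e^3.06.
e^3.06 ≈ 21.328, so N ≈ 340 × 21.328 = 7251.37.

7251 fish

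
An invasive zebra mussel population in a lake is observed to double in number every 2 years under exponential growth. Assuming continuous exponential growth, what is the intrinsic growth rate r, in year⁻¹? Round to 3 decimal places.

0.347 per year

r = ln(2)/t_d = 0.6931/2 = 0.34657.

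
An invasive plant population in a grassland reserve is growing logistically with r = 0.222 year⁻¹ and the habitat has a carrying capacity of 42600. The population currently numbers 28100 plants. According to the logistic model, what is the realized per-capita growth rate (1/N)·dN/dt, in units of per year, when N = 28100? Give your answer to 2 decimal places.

(1/N)·dN/dt = r(1 − N/K) = 0.222 × (1 − 28100/42600).
= 0.222 × 0.34038 = 0.075563.

0.08 per year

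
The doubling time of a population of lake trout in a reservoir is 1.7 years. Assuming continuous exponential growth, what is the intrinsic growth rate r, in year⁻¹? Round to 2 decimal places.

r = ln(2)/t_d = 0.6931/1.7 = 0.40773.

0.41 per year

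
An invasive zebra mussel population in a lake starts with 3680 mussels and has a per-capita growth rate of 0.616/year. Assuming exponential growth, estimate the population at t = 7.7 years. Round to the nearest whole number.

N(t) = N₀·e^(rt) = 3680 × e^(0.616×7.7) = 3680 × e^4.743.
e^4.743 ≈ 114.8, so N ≈ 3680 × 114.8 = 422468.

422468 mussels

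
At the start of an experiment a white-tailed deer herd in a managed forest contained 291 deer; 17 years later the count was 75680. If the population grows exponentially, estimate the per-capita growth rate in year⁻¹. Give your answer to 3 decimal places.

From N(t) = N₀·e^(rt): e^(r·17) = 75680/291 = 260.07.
r·17 = ln(260.07) = 5.5609, so r = 5.5609/17 = 0.32711.

0.327 per year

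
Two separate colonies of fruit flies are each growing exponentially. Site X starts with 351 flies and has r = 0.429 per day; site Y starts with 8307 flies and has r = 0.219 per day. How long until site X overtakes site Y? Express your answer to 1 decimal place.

15.1 days

Set 351·e^(0.429t) = 8307·e^(0.219t).
e^((0.429 − 0.219)t) = 8307/351 → e^(0.21·t) = 23.667.
0.21·t = ln(23.667) = 3.1641, so t = 3.1641/0.21 = 15.067.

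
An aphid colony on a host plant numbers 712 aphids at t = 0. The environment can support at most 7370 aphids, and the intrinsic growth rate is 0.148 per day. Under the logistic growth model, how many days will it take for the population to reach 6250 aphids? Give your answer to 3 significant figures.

26.7 days

A = (K − N₀)/N₀ = (7370 − 712)/712 = 9.3511.
Solve 7370/(1 + 9.3511·e^(−0.148t)) = 6250: 1 + 9.3511·e^(−0.148t) = 1.1792, so e^(−0.148t) = 0.0191635.
−0.148·t = ln(0.0191635) = -3.9547, so t = 3.9547/0.148 = 26.721.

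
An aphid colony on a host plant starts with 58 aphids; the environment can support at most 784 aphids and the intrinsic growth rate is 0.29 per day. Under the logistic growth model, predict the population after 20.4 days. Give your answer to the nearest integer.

A = (K − N₀)/N₀ = (784 − 58)/58 = 12.517.
N(t) = K/(1 + A·e^(−rt)) = 784/(1 + 12.517×e^(−0.29×20.4)).
e^(−5.916) = 0.002696; denominator = 1 + 12.517×0.002696 = 1.0337.
N = 784/1.0337 = 758.407.

758 aphids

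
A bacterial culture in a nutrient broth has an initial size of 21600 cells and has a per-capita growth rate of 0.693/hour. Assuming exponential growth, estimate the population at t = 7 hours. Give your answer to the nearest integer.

2761953 cells

N(t) = N₀·e^(rt) = 21600 × e^(0.693×7) = 21600 × e^4.851.
e^4.851 ≈ 127.87, so N ≈ 21600 × 127.87 = 2.761953×10^6.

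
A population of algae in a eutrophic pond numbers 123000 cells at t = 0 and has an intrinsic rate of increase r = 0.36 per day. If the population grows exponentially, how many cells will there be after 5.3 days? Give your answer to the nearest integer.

N(t) = N₀·e^(rt) = 123000 × e^(0.36×5.3) = 123000 × e^1.908.
e^1.908 ≈ 6.7396, so N ≈ 123000 × 6.7396 = 828970.

828970 cells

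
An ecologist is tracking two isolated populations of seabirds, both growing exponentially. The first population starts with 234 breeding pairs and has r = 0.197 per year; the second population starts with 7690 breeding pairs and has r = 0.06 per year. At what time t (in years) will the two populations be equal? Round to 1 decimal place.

Set 234·e^(0.197t) = 7690·e^(0.06t).
e^((0.197 − 0.06)t) = 7690/234 → e^(0.137·t) = 32.863.
0.137·t = ln(32.863) = 3.4924, so t = 3.4924/0.137 = 25.492.

25.5 years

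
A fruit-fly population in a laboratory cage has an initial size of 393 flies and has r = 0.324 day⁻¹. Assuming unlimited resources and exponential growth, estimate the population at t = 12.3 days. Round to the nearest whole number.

21142 flies

N(t) = N₀·e^(rt) = 393 × e^(0.324×12.3) = 393 × e^3.985.
e^3.985 ≈ 53.796, so N ≈ 393 × 53.796 = 21141.8.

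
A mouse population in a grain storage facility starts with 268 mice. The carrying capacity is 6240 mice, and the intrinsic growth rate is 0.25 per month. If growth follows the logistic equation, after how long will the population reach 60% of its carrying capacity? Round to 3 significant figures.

A = (K − N₀)/N₀ = (6240 − 268)/268 = 22.284.
Solve 6240/(1 + 22.284·e^(−0.25t)) = 3744: 1 + 22.284·e^(−0.25t) = 1.6667, so e^(−0.25t) = 0.0299174.
−0.25·t = ln(0.0299174) = -3.5093, so t = 3.5093/0.25 = 14.037.

14.0 months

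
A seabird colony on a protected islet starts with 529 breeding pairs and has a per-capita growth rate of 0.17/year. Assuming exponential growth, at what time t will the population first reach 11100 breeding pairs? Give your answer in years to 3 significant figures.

17.9 years

Set N₀·e^(rt) = 11100: e^(0.17·t) = 11100/529 = 20.983.
0.17·t = ln(20.983) = 3.0437, so t = 3.0437/0.17 = 17.904.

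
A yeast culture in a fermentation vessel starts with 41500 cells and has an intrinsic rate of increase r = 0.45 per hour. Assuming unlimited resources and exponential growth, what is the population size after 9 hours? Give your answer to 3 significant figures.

2380000 cells

N(t) = N₀·e^(rt) = 41500 × e^(0.45×9) = 41500 × e^4.05.
e^4.05 ≈ 57.397, so N ≈ 41500 × 57.397 = 2.381994×10^6.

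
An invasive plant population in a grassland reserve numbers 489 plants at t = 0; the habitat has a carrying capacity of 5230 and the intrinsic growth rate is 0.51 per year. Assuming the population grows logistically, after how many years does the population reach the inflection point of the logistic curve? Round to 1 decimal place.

4.5 years

Logistic growth is fastest at N = K/2 = 2615.
A = (K − N₀)/N₀ = 9.6953. Set K/(1 + A·e^(−rt)) = K/2 → A·e^(−rt) = 1.
e^(−0.51t) = 1/9.6953 = 0.103143, so t = ln(9.6953)/0.51 = 2.2716/0.51 = 4.4542.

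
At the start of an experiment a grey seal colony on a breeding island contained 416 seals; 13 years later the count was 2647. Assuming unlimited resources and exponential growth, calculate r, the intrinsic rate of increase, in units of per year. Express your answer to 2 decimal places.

From N(t) = N₀·e^(rt): e^(r·13) = 2647/416 = 6.363.
r·13 = ln(6.363) = 1.8505, so r = 1.8505/13 = 0.14235.

0.14 per year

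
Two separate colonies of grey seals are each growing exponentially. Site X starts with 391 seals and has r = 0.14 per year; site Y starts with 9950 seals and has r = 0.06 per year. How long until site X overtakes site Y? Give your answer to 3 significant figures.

Set 391·e^(0.14t) = 9950·e^(0.06t).
e^((0.14 − 0.06)t) = 9950/391 → e^(0.08·t) = 25.448.
0.08·t = ln(25.448) = 3.2366, so t = 3.2366/0.08 = 40.458.

40.5 years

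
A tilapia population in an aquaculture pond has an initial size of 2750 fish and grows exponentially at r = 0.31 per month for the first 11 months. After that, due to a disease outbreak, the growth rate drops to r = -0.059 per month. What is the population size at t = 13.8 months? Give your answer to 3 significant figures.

Phase 1: N(11) = 2750·e^(0.31×11) = 2750·e^3.41 = 83229.4.
Phase 2 runs for 13.8 − 11 = 2.8 months at r = -0.059.
N(13.8) = 83229.4·e^(-0.059×2.8) = 83229.4·e^-0.1652 = 70555.6.

70600 fish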